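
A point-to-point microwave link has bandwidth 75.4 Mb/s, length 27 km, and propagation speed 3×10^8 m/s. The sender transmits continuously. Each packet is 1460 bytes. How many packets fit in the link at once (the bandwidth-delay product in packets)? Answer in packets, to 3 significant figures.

0.581 packets

Propagation delay = 27000 / 300000000 = 9e-05 s.
BDP = R × t_prop = 75400000 × 9e-05 = 6786 bits.
In packets of 11680 bits: 0.581 packets.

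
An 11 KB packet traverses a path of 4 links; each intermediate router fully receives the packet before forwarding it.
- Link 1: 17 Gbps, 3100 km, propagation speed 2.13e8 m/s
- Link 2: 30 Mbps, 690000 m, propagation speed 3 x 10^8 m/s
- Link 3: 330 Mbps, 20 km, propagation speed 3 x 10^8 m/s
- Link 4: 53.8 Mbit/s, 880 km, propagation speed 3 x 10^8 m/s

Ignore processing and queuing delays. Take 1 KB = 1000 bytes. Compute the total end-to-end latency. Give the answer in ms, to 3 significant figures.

24.7 ms

L = 88000 bits.
Transmission delays (L/R per hop): 0.00517647, 2.93333, 0.266667, 1.63569 ms; sum = 4.84086 ms.
Propagation delays (d/s per hop): 14.554, 2.3, 0.0666667, 2.93333 ms; sum = 19.854 ms.
End-to-end = 24.7 ms.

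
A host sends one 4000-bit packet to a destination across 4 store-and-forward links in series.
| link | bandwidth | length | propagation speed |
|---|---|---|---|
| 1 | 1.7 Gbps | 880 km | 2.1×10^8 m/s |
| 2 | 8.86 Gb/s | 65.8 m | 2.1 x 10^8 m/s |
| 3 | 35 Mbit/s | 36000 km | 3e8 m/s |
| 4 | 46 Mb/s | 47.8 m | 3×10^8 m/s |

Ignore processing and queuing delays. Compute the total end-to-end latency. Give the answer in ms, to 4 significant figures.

124.4 ms

Transmission delays (L/R per hop): 0.00235294, 0.000451467, 0.114286, 0.0869565 ms; sum = 0.204047 ms.
Propagation delays (d/s per hop): 4.19048, 0.000313333, 120, 0.000159333 ms; sum = 124.191 ms.
End-to-end = 124.4 ms.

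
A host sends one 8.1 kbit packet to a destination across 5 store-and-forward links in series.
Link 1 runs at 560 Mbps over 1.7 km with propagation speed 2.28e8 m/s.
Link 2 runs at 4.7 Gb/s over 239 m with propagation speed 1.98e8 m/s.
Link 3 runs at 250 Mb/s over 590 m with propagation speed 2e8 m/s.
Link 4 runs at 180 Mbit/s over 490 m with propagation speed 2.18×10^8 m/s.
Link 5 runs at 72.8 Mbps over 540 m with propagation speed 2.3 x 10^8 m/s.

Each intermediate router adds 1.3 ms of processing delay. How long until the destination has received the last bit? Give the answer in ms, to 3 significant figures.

L = 8100 bits.
Transmission delays (L/R per hop): 0.0144643, 0.0017234, 0.0324, 0.045, 0.111264 ms; sum = 0.204851 ms.
Propagation delays (d/s per hop): 0.00745614, 0.00120707, 0.00295, 0.00224771, 0.00234783 ms; sum = 0.0162087 ms.
Processing at 4 router(s): 4 × 1.3 ms = 5.2 ms.
End-to-end = 5.42 ms.

5.42 ms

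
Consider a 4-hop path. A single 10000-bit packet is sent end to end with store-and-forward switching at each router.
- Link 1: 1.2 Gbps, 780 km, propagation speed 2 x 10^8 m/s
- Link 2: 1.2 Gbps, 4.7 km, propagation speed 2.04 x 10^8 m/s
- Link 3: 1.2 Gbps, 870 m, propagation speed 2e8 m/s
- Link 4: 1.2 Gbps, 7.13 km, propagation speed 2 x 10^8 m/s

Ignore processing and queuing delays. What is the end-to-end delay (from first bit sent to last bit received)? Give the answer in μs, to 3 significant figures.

4000 μs

Transmission delay per hop = L/R = 10000/1200000000 = 8.33333 μs; 4 hops → 33.3333 μs.
Propagation delays (d/s per hop): 3900, 23.0392, 4.35, 35.65 μs; sum = 3963.04 μs.
End-to-end = 4000 μs.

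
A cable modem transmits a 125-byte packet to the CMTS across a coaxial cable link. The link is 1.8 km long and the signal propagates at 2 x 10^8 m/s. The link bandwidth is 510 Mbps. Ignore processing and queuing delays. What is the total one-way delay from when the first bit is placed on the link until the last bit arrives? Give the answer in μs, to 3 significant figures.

L = 125 × 8 = 1000 bits.
Transmission delay = L/R = 1000 / 510000000 = 1.96078 μs.
Propagation delay = d/s = 1800 m / 200000000 m/s = 9 μs.
Total = 11.0 μs.

11.0 μs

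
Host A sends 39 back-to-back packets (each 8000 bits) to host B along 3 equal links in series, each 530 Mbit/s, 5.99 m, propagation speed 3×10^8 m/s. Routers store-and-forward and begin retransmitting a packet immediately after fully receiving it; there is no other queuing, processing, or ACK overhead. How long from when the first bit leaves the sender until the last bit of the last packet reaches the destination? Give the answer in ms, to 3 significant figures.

0.619 ms

Per-hop transmission t_tx = L/R = 8000/530000000 = 0.0150943 ms.
Per-hop propagation t_prop = 5.99/300000000 = 1.99667e-05 ms.
Pipeline fill: first packet needs 3·t_tx to clear all hops; remaining 38 packets each add one t_tx.
Total = (3+39-1)·t_tx + 3·t_prop = 41·0.0150943 + 3·1.99667e-05 = 0.619 ms.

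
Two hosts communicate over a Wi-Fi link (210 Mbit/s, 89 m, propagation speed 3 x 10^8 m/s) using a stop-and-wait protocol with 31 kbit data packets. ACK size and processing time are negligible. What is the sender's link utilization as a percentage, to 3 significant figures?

99.6 %

t_tx = L/R = 31000/210000000 = 0.000147619 s.
t_prop = 89/300000000 = 2.96667e-07 s; RTT = 5.93333e-07 s.
Cycle = t_tx + RTT = 0.000148212 s.
Utilization = t_tx / cycle = 0.000147619/0.000148212 = 99.6 %.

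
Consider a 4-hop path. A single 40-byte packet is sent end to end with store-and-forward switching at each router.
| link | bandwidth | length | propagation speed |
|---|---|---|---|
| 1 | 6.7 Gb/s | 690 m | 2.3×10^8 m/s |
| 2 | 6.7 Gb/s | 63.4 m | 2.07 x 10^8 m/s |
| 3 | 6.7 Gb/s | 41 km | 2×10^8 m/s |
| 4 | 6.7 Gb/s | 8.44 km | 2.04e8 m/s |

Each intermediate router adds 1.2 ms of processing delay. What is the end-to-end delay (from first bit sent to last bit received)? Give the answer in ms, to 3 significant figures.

3.85 ms

L = 40 × 8 = 320 bits.
Transmission delay per hop = L/R = 320/6700000000 = 4.77612e-05 ms; 4 hops → 0.000191045 ms.
Propagation delays (d/s per hop): 0.003, 0.00030628, 0.205, 0.0413725 ms; sum = 0.249679 ms.
Processing at 3 router(s): 3 × 1.2 ms = 3.6 ms.
End-to-end = 3.85 ms.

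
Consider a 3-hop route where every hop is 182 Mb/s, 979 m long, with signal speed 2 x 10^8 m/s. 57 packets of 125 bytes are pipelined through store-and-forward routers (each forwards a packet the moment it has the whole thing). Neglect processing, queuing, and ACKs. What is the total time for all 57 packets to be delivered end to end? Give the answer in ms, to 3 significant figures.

Per-hop transmission t_tx = L/R = 1000/182000000 = 0.00549451 ms.
Per-hop propagation t_prop = 979/200000000 = 0.004895 ms.
Pipeline fill: first packet needs 3·t_tx to clear all hops; remaining 56 packets each add one t_tx.
Total = (3+57-1)·t_tx + 3·t_prop = 59·0.00549451 + 3·0.004895 = 0.339 ms.

0.339 ms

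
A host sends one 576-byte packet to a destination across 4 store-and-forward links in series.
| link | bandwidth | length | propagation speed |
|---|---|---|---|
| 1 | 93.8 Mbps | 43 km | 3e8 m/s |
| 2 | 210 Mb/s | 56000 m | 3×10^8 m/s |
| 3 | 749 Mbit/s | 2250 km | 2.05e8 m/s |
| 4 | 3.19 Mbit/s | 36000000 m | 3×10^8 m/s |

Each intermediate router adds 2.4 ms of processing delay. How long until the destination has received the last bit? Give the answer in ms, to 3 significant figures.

140 ms

L = 576 × 8 = 4608 bits.
Transmission delays (L/R per hop): 0.0491258, 0.0219429, 0.0061522, 1.44451 ms; sum = 1.52173 ms.
Propagation delays (d/s per hop): 0.143333, 0.186667, 10.9756, 120 ms; sum = 131.306 ms.
Processing at 3 router(s): 3 × 2.4 ms = 7.2 ms.
End-to-end = 140 ms.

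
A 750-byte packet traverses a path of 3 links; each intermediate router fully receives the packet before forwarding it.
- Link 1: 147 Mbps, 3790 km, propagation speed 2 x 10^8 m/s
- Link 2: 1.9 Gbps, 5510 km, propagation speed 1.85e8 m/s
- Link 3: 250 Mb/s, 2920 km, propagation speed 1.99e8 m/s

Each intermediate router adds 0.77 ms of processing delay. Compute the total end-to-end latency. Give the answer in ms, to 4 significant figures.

65.02 ms

L = 750 × 8 = 6000 bits.
Transmission delays (L/R per hop): 0.0408163, 0.00315789, 0.024 ms; sum = 0.0679742 ms.
Propagation delays (d/s per hop): 18.95, 29.7838, 14.6734 ms; sum = 63.4072 ms.
Processing at 2 router(s): 2 × 0.77 ms = 1.54 ms.
End-to-end = 65.02 ms.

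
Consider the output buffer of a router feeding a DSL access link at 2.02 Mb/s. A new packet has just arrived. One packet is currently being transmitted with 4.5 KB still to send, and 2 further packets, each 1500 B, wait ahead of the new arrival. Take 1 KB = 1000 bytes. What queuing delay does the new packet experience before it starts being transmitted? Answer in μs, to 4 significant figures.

Each queued packet: L/R = 12000/2020000 = 5940.59 μs.
2 queued → 11881.2 μs.
Plus remaining 36000 bits of current packet: 17821.8 μs.
Queuing delay = 29700 μs.

29700 μs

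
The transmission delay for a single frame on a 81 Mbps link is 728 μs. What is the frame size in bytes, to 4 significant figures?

L = R × t_tx = 81000000 b/s × 0.000728 s = 58968 bits.
In bytes: 58968 / 8 = 7371 bytes.

7371 bytes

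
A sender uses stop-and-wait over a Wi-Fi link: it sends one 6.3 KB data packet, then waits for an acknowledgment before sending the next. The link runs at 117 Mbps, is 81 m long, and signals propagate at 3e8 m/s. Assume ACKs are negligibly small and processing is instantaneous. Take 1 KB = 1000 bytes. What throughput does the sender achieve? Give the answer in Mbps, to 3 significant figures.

t_tx = L/R = 50400/117000000 = 0.000430769 s.
t_prop = 81/300000000 = 2.7e-07 s; RTT = 5.4e-07 s.
Cycle = t_tx + RTT = 0.000431309 s.
Throughput = L / cycle = 50400 / 0.000431309 = 117 Mbps.

117 Mbps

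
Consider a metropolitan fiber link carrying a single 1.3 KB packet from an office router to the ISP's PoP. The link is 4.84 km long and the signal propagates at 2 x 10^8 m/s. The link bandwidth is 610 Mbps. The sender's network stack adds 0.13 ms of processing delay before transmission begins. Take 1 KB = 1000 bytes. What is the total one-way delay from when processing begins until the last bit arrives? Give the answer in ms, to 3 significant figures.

0.171 ms

L = 10400 bits.
Transmission delay = L/R = 10400 / 610000000 = 0.0170492 ms.
Propagation delay = d/s = 4840 m / 200000000 m/s = 0.0242 ms.
Plus processing delay 0.13 ms = 0.13 ms.
Total = 0.171 ms.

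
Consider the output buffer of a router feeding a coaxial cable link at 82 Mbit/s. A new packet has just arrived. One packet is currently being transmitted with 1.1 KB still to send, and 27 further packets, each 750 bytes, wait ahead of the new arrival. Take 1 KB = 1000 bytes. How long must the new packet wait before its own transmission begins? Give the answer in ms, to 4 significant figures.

2.083 ms

Each queued packet: L/R = 6000/82000000 = 0.0731707 ms.
27 queued → 1.97561 ms.
Plus remaining 8800 bits of current packet: 0.107317 ms.
Queuing delay = 2.083 ms.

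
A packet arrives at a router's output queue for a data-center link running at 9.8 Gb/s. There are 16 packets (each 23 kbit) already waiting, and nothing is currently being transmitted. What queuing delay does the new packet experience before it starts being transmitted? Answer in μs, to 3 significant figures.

37.6 μs

Each queued packet: L/R = 23000/9800000000 = 2.34694 μs.
16 queued → 37.551 μs.
Queuing delay = 37.6 μs.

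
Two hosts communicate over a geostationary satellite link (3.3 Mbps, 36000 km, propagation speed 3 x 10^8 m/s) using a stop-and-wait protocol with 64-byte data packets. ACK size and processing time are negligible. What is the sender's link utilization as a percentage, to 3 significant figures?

t_tx = L/R = 512/3300000 = 0.000155152 s.
t_prop = 36000000/300000000 = 0.12 s; RTT = 0.24 s.
Cycle = t_tx + RTT = 0.240155 s.
Utilization = t_tx / cycle = 0.000155152/0.240155 = 0.0646 %.

0.0646 %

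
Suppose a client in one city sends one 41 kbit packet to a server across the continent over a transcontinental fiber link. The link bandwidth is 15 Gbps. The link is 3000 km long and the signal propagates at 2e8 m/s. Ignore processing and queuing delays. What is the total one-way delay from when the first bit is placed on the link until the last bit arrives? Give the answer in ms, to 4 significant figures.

L = 41000 bits.
Transmission delay = L/R = 41000 / 15000000000 = 0.00273333 ms.
Propagation delay = d/s = 3000000 m / 200000000 m/s = 15 ms.
Total = 15.00 ms.

15.00 ms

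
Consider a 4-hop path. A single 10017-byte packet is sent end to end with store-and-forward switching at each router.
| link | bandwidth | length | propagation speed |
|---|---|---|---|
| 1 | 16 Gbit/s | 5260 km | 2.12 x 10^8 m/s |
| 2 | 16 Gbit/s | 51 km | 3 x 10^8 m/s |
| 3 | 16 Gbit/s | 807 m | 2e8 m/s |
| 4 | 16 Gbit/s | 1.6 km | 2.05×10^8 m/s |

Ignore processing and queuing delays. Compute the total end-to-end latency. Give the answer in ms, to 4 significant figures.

L = 10017 × 8 = 80136 bits.
Transmission delay per hop = L/R = 80136/16000000000 = 0.0050085 ms; 4 hops → 0.020034 ms.
Propagation delays (d/s per hop): 24.8113, 0.17, 0.004035, 0.00780488 ms; sum = 24.9932 ms.
End-to-end = 25.01 ms.

25.01 ms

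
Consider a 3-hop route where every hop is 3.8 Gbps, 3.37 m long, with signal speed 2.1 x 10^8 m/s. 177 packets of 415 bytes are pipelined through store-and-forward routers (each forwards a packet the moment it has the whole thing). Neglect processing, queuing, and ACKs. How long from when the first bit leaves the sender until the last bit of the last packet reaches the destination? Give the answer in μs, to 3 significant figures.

156 μs

Per-hop transmission t_tx = L/R = 3320/3800000000 = 0.873684 μs.
Per-hop propagation t_prop = 3.37/210000000 = 0.0160476 μs.
Pipeline fill: first packet needs 3·t_tx to clear all hops; remaining 176 packets each add one t_tx.
Total = (3+177-1)·t_tx + 3·t_prop = 179·0.873684 + 3·0.0160476 = 156 μs.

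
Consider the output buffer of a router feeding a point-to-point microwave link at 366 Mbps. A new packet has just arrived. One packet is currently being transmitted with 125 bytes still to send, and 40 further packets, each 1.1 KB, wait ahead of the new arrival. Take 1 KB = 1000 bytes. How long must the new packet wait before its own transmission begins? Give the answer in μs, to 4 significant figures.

Each queued packet: L/R = 8800/366000000 = 24.0437 μs.
40 queued → 961.749 μs.
Plus remaining 1000 bits of current packet: 2.73224 μs.
Queuing delay = 964.5 μs.

964.5 μs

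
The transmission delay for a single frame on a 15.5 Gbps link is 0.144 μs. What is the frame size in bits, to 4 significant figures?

L = R × t_tx = 15500000000 b/s × 1.44e-07 s = 2232 bits.

2232 bits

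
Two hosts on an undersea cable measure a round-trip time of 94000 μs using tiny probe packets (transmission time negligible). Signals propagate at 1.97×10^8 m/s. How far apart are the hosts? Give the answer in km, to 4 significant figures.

One-way propagation = RTT/2 = 47000 μs.
d = s × t = 197000000 × 0.047 = 9259 km.

9259 km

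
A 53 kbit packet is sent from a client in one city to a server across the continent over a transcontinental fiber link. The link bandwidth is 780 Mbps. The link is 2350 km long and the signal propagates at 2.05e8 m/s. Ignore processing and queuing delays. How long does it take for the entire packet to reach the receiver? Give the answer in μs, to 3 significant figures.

L = 53000 bits.
Transmission delay = L/R = 53000 / 780000000 = 67.9487 μs.
Propagation delay = d/s = 2350000 m / 2.05e+08 m/s = 11463.4 μs.
Total = 11500 μs.

11500 μs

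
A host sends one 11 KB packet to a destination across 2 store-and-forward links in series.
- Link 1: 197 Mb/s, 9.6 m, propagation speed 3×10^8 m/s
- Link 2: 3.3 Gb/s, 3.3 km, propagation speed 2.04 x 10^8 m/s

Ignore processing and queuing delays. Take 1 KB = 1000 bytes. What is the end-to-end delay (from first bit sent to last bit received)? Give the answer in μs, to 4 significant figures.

L = 88000 bits.
Transmission delays (L/R per hop): 446.701, 26.6667 μs; sum = 473.367 μs.
Propagation delays (d/s per hop): 0.032, 16.1765 μs; sum = 16.2085 μs.
End-to-end = 489.6 μs.

489.6 μs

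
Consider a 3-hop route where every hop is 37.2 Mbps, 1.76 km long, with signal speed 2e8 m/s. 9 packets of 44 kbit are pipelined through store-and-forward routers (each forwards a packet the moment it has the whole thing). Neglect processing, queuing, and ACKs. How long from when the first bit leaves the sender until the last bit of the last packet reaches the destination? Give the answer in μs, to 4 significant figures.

Per-hop transmission t_tx = L/R = 44000/37200000 = 1182.8 μs.
Per-hop propagation t_prop = 1760/200000000 = 8.8 μs.
Pipeline fill: first packet needs 3·t_tx to clear all hops; remaining 8 packets each add one t_tx.
Total = (3+9-1)·t_tx + 3·t_prop = 11·1182.8 + 3·8.8 = 13040 μs.

13040 μs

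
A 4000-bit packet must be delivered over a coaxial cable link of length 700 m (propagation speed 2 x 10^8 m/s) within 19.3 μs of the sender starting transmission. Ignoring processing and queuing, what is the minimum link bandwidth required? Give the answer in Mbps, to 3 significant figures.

Propagation delay = 700 / 200000000 = 3.5 μs.
Transmission budget = 19.3 − 3.5 = 15.8 μs.
R ≥ L / t_tx = 4000 bits / 1.58e-05 s = 253 Mbps.

253 Mbps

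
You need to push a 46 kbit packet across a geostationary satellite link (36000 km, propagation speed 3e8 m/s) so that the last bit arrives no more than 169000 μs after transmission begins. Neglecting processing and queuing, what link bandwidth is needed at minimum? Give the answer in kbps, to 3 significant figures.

939 kbps

Propagation delay = 36000000 / 300000000 = 120000 μs.
Transmission budget = 169000 − 120000 = 49000 μs.
R ≥ L / t_tx = 46000 bits / 0.049 s = 939 kbps.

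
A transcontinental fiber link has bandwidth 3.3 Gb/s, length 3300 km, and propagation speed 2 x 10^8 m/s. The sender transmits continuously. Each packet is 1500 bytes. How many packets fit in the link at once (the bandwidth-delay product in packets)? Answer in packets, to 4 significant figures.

4538 packets

Propagation delay = 3300000 / 200000000 = 0.0165 s.
BDP = R × t_prop = 3300000000 × 0.0165 = 54450000 bits.
In packets of 12000 bits: 4538 packets.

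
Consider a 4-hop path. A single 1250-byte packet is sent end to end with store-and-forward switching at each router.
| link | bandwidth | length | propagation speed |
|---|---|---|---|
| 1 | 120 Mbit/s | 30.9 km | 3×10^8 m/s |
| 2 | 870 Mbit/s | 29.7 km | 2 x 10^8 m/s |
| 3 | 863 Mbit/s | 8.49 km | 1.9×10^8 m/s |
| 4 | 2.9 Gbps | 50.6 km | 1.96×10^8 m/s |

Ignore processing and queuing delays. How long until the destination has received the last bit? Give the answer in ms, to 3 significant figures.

0.664 ms

L = 1250 × 8 = 10000 bits.
Transmission delays (L/R per hop): 0.0833333, 0.0114943, 0.0115875, 0.00344828 ms; sum = 0.109863 ms.
Propagation delays (d/s per hop): 0.103, 0.1485, 0.0446842, 0.258163 ms; sum = 0.554347 ms.
End-to-end = 0.664 ms.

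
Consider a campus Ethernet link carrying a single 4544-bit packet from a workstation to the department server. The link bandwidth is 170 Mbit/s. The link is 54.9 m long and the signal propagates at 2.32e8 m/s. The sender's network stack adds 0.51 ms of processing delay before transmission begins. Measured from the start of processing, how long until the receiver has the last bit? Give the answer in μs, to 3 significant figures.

Transmission delay = L/R = 4544 / 170000000 = 26.7294 μs.
Propagation delay = d/s = 54.9 m / 2.32e+08 m/s = 0.236638 μs.
Plus processing delay 0.51 ms = 510 μs.
Total = 537 μs.

537 μs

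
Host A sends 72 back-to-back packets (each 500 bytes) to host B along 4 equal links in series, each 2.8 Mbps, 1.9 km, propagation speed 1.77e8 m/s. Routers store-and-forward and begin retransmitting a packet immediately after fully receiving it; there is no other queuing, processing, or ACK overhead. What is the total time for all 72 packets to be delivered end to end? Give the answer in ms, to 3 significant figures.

107 ms

Per-hop transmission t_tx = L/R = 4000/2800000 = 1.42857 ms.
Per-hop propagation t_prop = 1900/177000000 = 0.0107345 ms.
Pipeline fill: first packet needs 4·t_tx to clear all hops; remaining 71 packets each add one t_tx.
Total = (4+72-1)·t_tx + 4·t_prop = 75·1.42857 + 4·0.0107345 = 107 ms.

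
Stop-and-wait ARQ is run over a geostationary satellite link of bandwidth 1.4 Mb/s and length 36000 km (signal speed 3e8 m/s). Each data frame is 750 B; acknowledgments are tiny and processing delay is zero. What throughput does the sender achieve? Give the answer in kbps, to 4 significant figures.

24.56 kbps

t_tx = L/R = 6000/1400000 = 0.00428571 s.
t_prop = 36000000/300000000 = 0.12 s; RTT = 0.24 s.
Cycle = t_tx + RTT = 0.244286 s.
Throughput = L / cycle = 6000 / 0.244286 = 24.56 kbps.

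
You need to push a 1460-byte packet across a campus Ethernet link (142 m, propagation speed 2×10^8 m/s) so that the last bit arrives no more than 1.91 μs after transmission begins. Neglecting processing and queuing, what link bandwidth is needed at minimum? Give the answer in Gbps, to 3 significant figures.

L = 11680 bits.
Propagation delay = 142 / 200000000 = 0.71 μs.
Transmission budget = 1.91 − 0.71 = 1.2 μs.
R ≥ L / t_tx = 11680 bits / 1.2e-06 s = 9.73 Gbps.

9.73 Gbps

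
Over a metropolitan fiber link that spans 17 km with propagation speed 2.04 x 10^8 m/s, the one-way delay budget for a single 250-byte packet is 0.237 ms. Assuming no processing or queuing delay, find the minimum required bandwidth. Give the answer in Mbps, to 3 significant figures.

13.0 Mbps

L = 2000 bits.
Propagation delay = 17000 / 204000000 = 0.0833333 ms.
Transmission budget = 0.237 − 0.0833333 = 0.153667 ms.
R ≥ L / t_tx = 2000 bits / 0.000153667 s = 13.0 Mbps.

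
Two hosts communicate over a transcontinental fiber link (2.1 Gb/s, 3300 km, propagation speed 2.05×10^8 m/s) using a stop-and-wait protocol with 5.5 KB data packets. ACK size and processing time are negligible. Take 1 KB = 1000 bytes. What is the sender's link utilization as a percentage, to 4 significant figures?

0.06504 %

t_tx = L/R = 44000/2100000000 = 2.09524e-05 s.
t_prop = 3300000/2.05e+08 = 0.0160976 s; RTT = 0.0321951 s.
Cycle = t_tx + RTT = 0.0322161 s.
Utilization = t_tx / cycle = 2.09524e-05/0.0322161 = 0.06504 %.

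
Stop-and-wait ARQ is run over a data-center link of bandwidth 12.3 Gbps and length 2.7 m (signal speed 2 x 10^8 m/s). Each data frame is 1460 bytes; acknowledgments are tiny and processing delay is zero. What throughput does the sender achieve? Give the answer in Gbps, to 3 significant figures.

t_tx = L/R = 11680/12300000000 = 9.49593e-07 s.
t_prop = 2.7/200000000 = 1.35e-08 s; RTT = 2.7e-08 s.
Cycle = t_tx + RTT = 9.76593e-07 s.
Throughput = L / cycle = 11680 / 9.76593e-07 = 12.0 Gbps.

12.0 Gbps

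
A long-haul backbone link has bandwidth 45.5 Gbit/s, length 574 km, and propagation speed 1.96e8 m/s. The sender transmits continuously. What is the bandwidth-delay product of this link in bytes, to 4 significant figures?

16660000 bytes

Propagation delay = 574000 / 196000000 = 0.00292857 s.
BDP = R × t_prop = 45500000000 × 0.00292857 = 133250000 bits.
In bytes: 133250000/8 = 16660000 bytes.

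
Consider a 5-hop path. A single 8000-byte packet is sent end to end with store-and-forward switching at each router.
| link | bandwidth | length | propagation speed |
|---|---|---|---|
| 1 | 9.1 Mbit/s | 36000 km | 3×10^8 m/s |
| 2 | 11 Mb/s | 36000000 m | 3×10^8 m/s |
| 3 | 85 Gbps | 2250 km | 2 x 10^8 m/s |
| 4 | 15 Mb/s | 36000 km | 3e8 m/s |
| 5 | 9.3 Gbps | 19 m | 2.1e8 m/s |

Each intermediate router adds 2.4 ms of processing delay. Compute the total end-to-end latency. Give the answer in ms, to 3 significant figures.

L = 8000 × 8 = 64000 bits.
Transmission delays (L/R per hop): 7.03297, 5.81818, 0.000752941, 4.26667, 0.00688172 ms; sum = 17.1255 ms.
Propagation delays (d/s per hop): 120, 120, 11.25, 120, 9.04762e-05 ms; sum = 371.25 ms.
Processing at 4 router(s): 4 × 2.4 ms = 9.6 ms.
End-to-end = 398 ms.

398 ms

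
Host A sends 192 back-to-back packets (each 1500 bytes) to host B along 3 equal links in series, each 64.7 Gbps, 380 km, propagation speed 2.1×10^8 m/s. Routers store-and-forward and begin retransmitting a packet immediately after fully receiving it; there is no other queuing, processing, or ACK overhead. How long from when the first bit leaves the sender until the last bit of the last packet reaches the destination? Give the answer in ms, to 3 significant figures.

5.46 ms

Per-hop transmission t_tx = L/R = 12000/64700000000 = 0.000185471 ms.
Per-hop propagation t_prop = 380000/210000000 = 1.80952 ms.
Pipeline fill: first packet needs 3·t_tx to clear all hops; remaining 191 packets each add one t_tx.
Total = (3+192-1)·t_tx + 3·t_prop = 194·0.000185471 + 3·1.80952 = 5.46 ms.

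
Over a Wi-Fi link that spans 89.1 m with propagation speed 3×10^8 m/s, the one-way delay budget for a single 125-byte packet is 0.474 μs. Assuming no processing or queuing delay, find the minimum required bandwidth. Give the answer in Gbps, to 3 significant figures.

L = 1000 bits.
Propagation delay = 89.1 / 300000000 = 0.297 μs.
Transmission budget = 0.474 − 0.297 = 0.177 μs.
R ≥ L / t_tx = 1000 bits / 1.77e-07 s = 5.65 Gbps.

5.65 Gbps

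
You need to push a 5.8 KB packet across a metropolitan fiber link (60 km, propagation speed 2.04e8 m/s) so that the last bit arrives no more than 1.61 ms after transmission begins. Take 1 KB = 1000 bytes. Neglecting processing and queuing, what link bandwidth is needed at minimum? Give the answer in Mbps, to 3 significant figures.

L = 46400 bits.
Propagation delay = 60000 / 204000000 = 0.294118 ms.
Transmission budget = 1.61 − 0.294118 = 1.31588 ms.
R ≥ L / t_tx = 46400 bits / 0.00131588 s = 35.3 Mbps.

35.3 Mbps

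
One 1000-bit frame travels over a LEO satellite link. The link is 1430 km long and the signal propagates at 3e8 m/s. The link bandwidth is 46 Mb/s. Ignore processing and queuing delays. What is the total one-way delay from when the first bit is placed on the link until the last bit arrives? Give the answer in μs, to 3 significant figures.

Transmission delay = L/R = 1000 / 46000000 = 21.7391 μs.
Propagation delay = d/s = 1430000 m / 300000000 m/s = 4766.67 μs.
Total = 4790 μs.

4790 μs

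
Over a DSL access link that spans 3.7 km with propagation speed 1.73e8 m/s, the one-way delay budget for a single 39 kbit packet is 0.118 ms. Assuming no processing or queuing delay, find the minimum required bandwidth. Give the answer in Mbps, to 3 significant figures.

Propagation delay = 3700 / 173000000 = 0.0213873 ms.
Transmission budget = 0.118 − 0.0213873 = 0.0966127 ms.
R ≥ L / t_tx = 39000 bits / 9.66127e-05 s = 404 Mbps.

404 Mbps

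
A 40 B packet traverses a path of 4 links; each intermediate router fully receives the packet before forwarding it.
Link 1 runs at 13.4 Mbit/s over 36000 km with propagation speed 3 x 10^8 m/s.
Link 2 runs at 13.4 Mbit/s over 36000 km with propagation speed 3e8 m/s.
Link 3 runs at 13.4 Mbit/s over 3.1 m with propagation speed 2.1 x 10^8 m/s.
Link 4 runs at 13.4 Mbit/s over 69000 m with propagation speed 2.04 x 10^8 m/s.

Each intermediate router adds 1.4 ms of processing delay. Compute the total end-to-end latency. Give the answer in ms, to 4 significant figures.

L = 40 × 8 = 320 bits.
Transmission delay per hop = L/R = 320/13400000 = 0.0238806 ms; 4 hops → 0.0955224 ms.
Propagation delays (d/s per hop): 120, 120, 1.47619e-05, 0.338235 ms; sum = 240.338 ms.
Processing at 3 router(s): 3 × 1.4 ms = 4.2 ms.
End-to-end = 244.6 ms.

244.6 ms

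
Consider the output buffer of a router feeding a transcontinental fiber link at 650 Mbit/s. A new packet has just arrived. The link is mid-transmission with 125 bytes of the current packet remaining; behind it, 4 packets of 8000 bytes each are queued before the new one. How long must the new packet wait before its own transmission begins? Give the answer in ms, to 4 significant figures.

0.3954 ms

Each queued packet: L/R = 64000/650000000 = 0.0984615 ms.
4 queued → 0.393846 ms.
Plus remaining 1000 bits of current packet: 0.00153846 ms.
Queuing delay = 0.3954 ms.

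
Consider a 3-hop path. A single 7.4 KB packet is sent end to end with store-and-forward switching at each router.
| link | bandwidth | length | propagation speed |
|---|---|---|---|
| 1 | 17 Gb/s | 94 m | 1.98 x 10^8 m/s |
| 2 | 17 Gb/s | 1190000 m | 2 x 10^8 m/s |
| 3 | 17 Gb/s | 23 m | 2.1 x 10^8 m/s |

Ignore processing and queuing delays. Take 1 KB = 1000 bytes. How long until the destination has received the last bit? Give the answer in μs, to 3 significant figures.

5960 μs

L = 59200 bits.
Transmission delay per hop = L/R = 59200/17000000000 = 3.48235 μs; 3 hops → 10.4471 μs.
Propagation delays (d/s per hop): 0.474747, 5950, 0.109524 μs; sum = 5950.58 μs.
End-to-end = 5960 μs.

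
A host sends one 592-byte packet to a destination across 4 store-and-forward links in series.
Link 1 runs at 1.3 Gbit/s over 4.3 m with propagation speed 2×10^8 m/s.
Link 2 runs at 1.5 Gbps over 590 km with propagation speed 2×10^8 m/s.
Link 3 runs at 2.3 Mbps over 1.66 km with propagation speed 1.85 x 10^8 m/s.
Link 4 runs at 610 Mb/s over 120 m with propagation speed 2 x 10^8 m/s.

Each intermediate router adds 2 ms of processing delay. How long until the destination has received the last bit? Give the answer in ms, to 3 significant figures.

L = 592 × 8 = 4736 bits.
Transmission delays (L/R per hop): 0.00364308, 0.00315733, 2.05913, 0.00776393 ms; sum = 2.07369 ms.
Propagation delays (d/s per hop): 2.15e-05, 2.95, 0.00897297, 0.0006 ms; sum = 2.95959 ms.
Processing at 3 router(s): 3 × 2 ms = 6 ms.
End-to-end = 11.0 ms.

11.0 ms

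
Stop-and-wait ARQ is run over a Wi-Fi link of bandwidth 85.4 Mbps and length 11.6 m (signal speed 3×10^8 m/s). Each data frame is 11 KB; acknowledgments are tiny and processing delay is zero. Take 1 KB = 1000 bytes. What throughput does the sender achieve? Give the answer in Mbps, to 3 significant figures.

85.4 Mbps

t_tx = L/R = 88000/85400000 = 0.00103044 s.
t_prop = 11.6/300000000 = 3.86667e-08 s; RTT = 7.73333e-08 s.
Cycle = t_tx + RTT = 0.00103052 s.
Throughput = L / cycle = 88000 / 0.00103052 = 85.4 Mbps.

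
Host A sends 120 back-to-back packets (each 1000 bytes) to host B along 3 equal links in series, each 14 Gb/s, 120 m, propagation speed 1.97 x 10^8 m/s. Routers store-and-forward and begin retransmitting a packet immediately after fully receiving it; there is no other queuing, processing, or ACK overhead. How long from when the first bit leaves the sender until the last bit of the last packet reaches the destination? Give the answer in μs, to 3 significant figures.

Per-hop transmission t_tx = L/R = 8000/14000000000 = 0.571429 μs.
Per-hop propagation t_prop = 120/197000000 = 0.609137 μs.
Pipeline fill: first packet needs 3·t_tx to clear all hops; remaining 119 packets each add one t_tx.
Total = (3+120-1)·t_tx + 3·t_prop = 122·0.571429 + 3·0.609137 = 71.5 μs.

71.5 μs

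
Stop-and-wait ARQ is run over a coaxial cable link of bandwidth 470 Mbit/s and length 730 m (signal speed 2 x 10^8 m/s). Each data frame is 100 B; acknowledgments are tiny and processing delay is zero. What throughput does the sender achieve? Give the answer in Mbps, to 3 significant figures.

t_tx = L/R = 800/470000000 = 1.70213e-06 s.
t_prop = 730/200000000 = 3.65e-06 s; RTT = 7.3e-06 s.
Cycle = t_tx + RTT = 9.00213e-06 s.
Throughput = L / cycle = 800 / 9.00213e-06 = 88.9 Mbps.

88.9 Mbps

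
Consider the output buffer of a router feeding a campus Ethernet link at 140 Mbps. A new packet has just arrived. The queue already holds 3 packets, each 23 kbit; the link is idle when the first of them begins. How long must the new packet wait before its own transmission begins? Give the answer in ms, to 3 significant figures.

Each queued packet: L/R = 23000/140000000 = 0.164286 ms.
3 queued → 0.492857 ms.
Queuing delay = 0.493 ms.

0.493 ms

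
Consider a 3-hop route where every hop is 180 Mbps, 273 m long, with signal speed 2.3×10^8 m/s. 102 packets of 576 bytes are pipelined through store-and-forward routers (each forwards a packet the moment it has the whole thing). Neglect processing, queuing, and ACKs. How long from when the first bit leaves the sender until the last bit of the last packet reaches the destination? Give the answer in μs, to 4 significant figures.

2666 μs

Per-hop transmission t_tx = L/R = 4608/180000000 = 25.6 μs.
Per-hop propagation t_prop = 273/2.3e+08 = 1.18696 μs.
Pipeline fill: first packet needs 3·t_tx to clear all hops; remaining 101 packets each add one t_tx.
Total = (3+102-1)·t_tx + 3·t_prop = 104·25.6 + 3·1.18696 = 2666 μs.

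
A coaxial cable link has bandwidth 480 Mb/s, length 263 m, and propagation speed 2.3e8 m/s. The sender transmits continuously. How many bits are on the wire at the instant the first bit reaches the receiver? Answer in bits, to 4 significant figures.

Propagation delay = 263 / 2.3e+08 = 1.14348e-06 s.
BDP = R × t_prop = 480000000 × 1.14348e-06 = 548.87 bits.

548.9 bits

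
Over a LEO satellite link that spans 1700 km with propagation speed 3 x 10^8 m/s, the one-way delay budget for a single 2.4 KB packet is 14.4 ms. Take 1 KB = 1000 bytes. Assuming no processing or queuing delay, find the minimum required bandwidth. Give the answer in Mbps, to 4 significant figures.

2.198 Mbps

L = 19200 bits.
Propagation delay = 1700000 / 300000000 = 5.66667 ms.
Transmission budget = 14.4 − 5.66667 = 8.73333 ms.
R ≥ L / t_tx = 19200 bits / 0.00873333 s = 2.198 Mbps.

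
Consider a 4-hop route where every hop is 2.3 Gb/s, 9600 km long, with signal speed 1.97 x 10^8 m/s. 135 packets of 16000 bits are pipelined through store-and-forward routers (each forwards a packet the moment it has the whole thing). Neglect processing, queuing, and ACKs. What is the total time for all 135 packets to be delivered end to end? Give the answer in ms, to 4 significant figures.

Per-hop transmission t_tx = L/R = 16000/2300000000 = 0.00695652 ms.
Per-hop propagation t_prop = 9600000/197000000 = 48.731 ms.
Pipeline fill: first packet needs 4·t_tx to clear all hops; remaining 134 packets each add one t_tx.
Total = (4+135-1)·t_tx + 4·t_prop = 138·0.00695652 + 4·48.731 = 195.9 ms.

195.9 ms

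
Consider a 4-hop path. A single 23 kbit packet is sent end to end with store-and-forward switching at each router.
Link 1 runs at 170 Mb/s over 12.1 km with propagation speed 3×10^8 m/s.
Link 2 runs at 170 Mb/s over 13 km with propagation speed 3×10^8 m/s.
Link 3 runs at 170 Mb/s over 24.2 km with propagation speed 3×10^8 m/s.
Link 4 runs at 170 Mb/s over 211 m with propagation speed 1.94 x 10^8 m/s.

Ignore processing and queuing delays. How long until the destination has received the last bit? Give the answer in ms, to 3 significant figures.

L = 23000 bits.
Transmission delay per hop = L/R = 23000/170000000 = 0.135294 ms; 4 hops → 0.541176 ms.
Propagation delays (d/s per hop): 0.0403333, 0.0433333, 0.0806667, 0.00108763 ms; sum = 0.165421 ms.
End-to-end = 0.707 ms.

0.707 ms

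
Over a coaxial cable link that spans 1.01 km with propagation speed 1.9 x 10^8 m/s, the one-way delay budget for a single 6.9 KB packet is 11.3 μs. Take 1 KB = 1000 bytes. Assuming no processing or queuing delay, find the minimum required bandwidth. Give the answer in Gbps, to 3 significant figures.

L = 55200 bits.
Propagation delay = 1010 / 190000000 = 5.31579 μs.
Transmission budget = 11.3 − 5.31579 = 5.98421 μs.
R ≥ L / t_tx = 55200 bits / 5.98421e-06 s = 9.22 Gbps.

9.22 Gbps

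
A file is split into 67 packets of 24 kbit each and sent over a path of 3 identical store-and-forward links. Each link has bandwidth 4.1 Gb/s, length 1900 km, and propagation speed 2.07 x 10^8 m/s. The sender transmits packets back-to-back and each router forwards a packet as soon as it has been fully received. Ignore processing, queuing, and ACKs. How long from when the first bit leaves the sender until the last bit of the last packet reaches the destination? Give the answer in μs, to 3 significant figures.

Per-hop transmission t_tx = L/R = 24000/4.1e+09 = 5.85366 μs.
Per-hop propagation t_prop = 1900000/2.07e+08 = 9178.74 μs.
Pipeline fill: first packet needs 3·t_tx to clear all hops; remaining 66 packets each add one t_tx.
Total = (3+67-1)·t_tx + 3·t_prop = 69·5.85366 + 3·9178.74 = 27900 μs.

27900 μs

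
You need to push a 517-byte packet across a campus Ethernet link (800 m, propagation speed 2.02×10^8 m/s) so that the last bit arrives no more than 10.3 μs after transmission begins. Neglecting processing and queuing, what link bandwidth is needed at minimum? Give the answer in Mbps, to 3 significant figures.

652 Mbps

L = 4136 bits.
Propagation delay = 800 / 202000000 = 3.9604 μs.
Transmission budget = 10.3 − 3.9604 = 6.3396 μs.
R ≥ L / t_tx = 4136 bits / 6.3396e-06 s = 652 Mbps.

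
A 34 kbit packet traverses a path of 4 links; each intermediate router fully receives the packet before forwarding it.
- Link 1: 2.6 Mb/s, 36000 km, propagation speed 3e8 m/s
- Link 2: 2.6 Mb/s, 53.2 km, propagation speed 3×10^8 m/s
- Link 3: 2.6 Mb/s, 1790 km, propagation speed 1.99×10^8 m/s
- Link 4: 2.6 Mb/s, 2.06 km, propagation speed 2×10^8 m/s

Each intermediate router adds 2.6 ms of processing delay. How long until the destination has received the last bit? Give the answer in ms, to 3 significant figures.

L = 34000 bits.
Transmission delay per hop = L/R = 34000/2600000 = 13.0769 ms; 4 hops → 52.3077 ms.
Propagation delays (d/s per hop): 120, 0.177333, 8.99497, 0.0103 ms; sum = 129.183 ms.
Processing at 3 router(s): 3 × 2.6 ms = 7.8 ms.
End-to-end = 189 ms.

189 ms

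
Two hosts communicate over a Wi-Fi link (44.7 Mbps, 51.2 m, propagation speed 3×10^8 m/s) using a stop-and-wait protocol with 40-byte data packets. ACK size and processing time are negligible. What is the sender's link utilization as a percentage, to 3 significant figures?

95.4 %

t_tx = L/R = 320/44700000 = 7.15884e-06 s.
t_prop = 51.2/300000000 = 1.70667e-07 s; RTT = 3.41333e-07 s.
Cycle = t_tx + RTT = 7.50017e-06 s.
Utilization = t_tx / cycle = 7.15884e-06/7.50017e-06 = 95.4 %.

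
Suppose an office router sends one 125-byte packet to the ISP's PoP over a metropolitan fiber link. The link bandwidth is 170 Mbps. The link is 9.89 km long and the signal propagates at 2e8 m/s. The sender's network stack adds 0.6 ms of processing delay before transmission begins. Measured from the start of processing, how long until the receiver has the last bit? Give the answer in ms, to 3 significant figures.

0.655 ms

L = 125 × 8 = 1000 bits.
Transmission delay = L/R = 1000 / 170000000 = 0.00588235 ms.
Propagation delay = d/s = 9890 m / 200000000 m/s = 0.04945 ms.
Plus processing delay 0.6 ms = 0.6 ms.
Total = 0.655 ms.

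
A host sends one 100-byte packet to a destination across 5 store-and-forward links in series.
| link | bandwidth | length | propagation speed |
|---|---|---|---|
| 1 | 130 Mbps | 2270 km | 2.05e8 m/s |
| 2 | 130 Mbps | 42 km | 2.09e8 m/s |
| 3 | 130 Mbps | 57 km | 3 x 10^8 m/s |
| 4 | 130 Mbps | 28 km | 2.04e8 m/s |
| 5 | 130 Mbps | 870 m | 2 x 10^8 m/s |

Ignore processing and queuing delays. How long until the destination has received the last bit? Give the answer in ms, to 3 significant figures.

L = 100 × 8 = 800 bits.
Transmission delay per hop = L/R = 800/130000000 = 0.00615385 ms; 5 hops → 0.0307692 ms.
Propagation delays (d/s per hop): 11.0732, 0.200957, 0.19, 0.137255, 0.00435 ms; sum = 11.6057 ms.
End-to-end = 11.6 ms.

11.6 ms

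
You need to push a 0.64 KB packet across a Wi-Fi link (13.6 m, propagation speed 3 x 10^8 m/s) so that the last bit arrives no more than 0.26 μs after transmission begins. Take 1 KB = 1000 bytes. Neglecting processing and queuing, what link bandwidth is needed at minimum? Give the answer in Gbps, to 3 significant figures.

L = 5120 bits.
Propagation delay = 13.6 / 300000000 = 0.0453333 μs.
Transmission budget = 0.26 − 0.0453333 = 0.214667 μs.
R ≥ L / t_tx = 5120 bits / 2.14667e-07 s = 23.9 Gbps.

23.9 Gbps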